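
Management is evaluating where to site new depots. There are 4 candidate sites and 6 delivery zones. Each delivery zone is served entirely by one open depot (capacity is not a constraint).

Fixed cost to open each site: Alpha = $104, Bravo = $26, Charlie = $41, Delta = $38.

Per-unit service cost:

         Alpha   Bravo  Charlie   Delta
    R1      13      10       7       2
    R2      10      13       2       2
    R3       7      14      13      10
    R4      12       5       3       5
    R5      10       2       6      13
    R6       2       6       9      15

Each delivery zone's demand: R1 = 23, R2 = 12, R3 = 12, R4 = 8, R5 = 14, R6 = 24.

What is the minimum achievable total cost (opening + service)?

For any fixed open set, each delivery zone goes to its cheapest open site; total = fixed + service.
{Alpha, Bravo, Delta}: R1→Delta 2·23=46, R2→Delta 2·12=24, R3→Alpha 7·12=84, R4→Bravo 5·8=40, R5→Bravo 2·14=28, R6→Alpha 2·24=48. Service 270; fixed 168; total 438.
{Alpha, Bravo, Charlie, Delta}: service 254 + fixed 209 = 463
{Bravo, Delta}: R1→Delta 2·23=46, R2→Delta 2·12=24, R3→Delta 10·12=120, R4→Bravo 5·8=40, R5→Bravo 2·14=28, R6→Bravo 6·24=144. Service 402; fixed 64; total 466.
{Bravo}: R1→Bravo 10·23=230, R2→Bravo 13·12=156, R3→Bravo 14·12=168, R4→Bravo 5·8=40, R5→Bravo 2·14=28, R6→Bravo 6·24=144. Service 766; fixed 26; total 792.
No other subset beats 438.

Minimum total cost: 438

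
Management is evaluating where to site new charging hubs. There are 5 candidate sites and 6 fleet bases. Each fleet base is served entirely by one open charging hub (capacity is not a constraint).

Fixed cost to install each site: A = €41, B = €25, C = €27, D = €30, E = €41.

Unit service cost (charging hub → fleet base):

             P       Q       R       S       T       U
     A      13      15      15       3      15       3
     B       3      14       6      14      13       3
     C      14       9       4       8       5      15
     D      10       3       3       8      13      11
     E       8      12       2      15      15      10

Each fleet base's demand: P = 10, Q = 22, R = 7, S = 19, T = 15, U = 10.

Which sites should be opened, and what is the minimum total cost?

For any fixed open set, each fleet base goes to its cheapest open site; total = fixed + service.
{A, B, C, D}: P→B 3·10=30, Q→D 3·22=66, R→D 3·7=21, S→A 3·19=57, T→C 5·15=75, U→A 3·10=30. Service 279; fixed 123; total 402.
{A, B, C, D, E}: service 272 + fixed 164 = 436
{A, C, D}: service 349 + fixed 98 = 447
{B}: service 871 + fixed 25 = 896
No other subset beats 402.

Open A, B, C and D; minimum total cost 402.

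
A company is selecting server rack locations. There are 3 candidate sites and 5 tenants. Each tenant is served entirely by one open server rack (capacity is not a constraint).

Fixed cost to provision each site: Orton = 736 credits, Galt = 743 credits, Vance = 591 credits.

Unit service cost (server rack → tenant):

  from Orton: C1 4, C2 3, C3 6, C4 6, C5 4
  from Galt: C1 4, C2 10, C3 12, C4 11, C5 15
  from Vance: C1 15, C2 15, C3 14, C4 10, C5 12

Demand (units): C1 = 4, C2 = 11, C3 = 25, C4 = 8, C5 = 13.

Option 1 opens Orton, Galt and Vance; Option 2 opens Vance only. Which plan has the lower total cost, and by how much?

Option 1: {Orton, Galt, Vance}: C1→Orton 4·4=16, C2→Orton 3·11=33, C3→Orton 6·25=150, C4→Orton 6·8=48, C5→Orton 4·13=52. Service 299; fixed 2070; total 2369.
Option 2: {Vance}: C1→Vance 15·4=60, C2→Vance 15·11=165, C3→Vance 14·25=350, C4→Vance 10·8=80, C5→Vance 12·13=156. Service 811; fixed 591; total 1402.
Difference: |2369 − 1402| = 967.

Option 2 is cheaper by 967.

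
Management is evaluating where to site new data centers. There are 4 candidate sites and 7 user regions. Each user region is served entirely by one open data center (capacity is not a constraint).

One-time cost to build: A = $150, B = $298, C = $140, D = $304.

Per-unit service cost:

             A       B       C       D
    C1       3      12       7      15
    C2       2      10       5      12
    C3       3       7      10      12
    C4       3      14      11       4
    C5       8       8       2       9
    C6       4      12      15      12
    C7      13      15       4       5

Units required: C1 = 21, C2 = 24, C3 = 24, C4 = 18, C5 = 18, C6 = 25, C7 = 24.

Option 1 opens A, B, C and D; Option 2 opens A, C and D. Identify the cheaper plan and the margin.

Option 2 is cheaper by 298.

Option 1: {A, B, C, D}: C1→A 3·21=63, C2→A 2·24=48, C3→A 3·24=72, C4→A 3·18=54, C5→C 2·18=36, C6→A 4·25=100, C7→C 4·24=96. Service 469; fixed 892; total 1361.
Option 2: {A, C, D}: C1→A 3·21=63, C2→A 2·24=48, C3→A 3·24=72, C4→A 3·18=54, C5→C 2·18=36, C6→A 4·25=100, C7→C 4·24=96. Service 469; fixed 594; total 1063.
Difference: |1361 − 1063| = 298.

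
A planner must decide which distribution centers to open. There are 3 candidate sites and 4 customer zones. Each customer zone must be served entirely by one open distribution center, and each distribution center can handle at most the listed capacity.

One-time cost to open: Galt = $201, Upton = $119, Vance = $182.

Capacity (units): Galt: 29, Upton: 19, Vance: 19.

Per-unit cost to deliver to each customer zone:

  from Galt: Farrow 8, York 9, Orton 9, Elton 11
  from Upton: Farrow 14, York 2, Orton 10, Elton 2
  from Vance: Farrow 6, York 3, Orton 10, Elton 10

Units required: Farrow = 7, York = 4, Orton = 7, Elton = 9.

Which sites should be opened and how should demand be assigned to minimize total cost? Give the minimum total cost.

Open {Upton, Vance}: Farrow→Vance 6·7=42, York→Upton 2·4=8, Orton→Vance 10·7=70, Elton→Upton 2·9=18.
Loads: Upton carries 13/19, Vance carries 14/19. Service 138; fixed 301; total 439.
Next best feasible plan costs 443.

Minimum total cost: 439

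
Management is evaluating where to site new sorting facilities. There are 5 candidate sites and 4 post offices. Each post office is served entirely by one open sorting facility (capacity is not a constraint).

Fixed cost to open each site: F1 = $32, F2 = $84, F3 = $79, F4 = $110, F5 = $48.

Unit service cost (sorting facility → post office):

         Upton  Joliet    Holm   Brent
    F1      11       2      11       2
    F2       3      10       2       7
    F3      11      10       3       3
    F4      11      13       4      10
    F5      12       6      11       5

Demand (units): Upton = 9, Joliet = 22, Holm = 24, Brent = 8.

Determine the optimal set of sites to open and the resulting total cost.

Open F1 and F2; minimum total cost 251.

For any fixed open set, each post office goes to its cheapest open site; total = fixed + service.
{F1, F2}: Upton→F2 3·9=27, Joliet→F1 2·22=44, Holm→F2 2·24=48, Brent→F1 2·8=16. Service 135; fixed 116; total 251.
{F1, F2, F5}: service 135 + fixed 164 = 299
{F1, F2, F3}: service 135 + fixed 195 = 330
{F1, F2, F3, F4, F5}: Upton→F2 3·9=27, Joliet→F1 2·22=44, Holm→F2 2·24=48, Brent→F1 2·8=16. Service 135; fixed 353; total 488.
No other subset beats 251.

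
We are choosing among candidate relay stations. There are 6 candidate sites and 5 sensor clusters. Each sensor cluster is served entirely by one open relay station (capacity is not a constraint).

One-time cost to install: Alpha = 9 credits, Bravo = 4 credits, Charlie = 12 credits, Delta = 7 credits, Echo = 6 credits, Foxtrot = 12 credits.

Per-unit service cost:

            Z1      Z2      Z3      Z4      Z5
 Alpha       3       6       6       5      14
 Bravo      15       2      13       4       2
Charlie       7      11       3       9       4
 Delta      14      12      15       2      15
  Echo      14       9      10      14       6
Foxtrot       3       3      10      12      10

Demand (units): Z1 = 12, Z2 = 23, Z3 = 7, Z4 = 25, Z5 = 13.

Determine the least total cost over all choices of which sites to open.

Minimum total cost: 211

For any fixed open set, each sensor cluster goes to its cheapest open site; total = fixed + service.
{Alpha, Bravo, Charlie, Delta}: Z1→Alpha 3·12=36, Z2→Bravo 2·23=46, Z3→Charlie 3·7=21, Z4→Delta 2·25=50, Z5→Bravo 2·13=26. Service 179; fixed 32; total 211.
{Bravo, Charlie, Delta, Foxtrot}: Z1→Foxtrot 3·12=36, Z2→Bravo 2·23=46, Z3→Charlie 3·7=21, Z4→Delta 2·25=50, Z5→Bravo 2·13=26. Service 179; fixed 35; total 214.
{Alpha, Bravo, Charlie, Delta, Echo}: service 179 + fixed 38 = 217
{Alpha, Bravo, Charlie, Delta, Echo, Foxtrot}: Z1→Alpha 3·12=36, Z2→Bravo 2·23=46, Z3→Charlie 3·7=21, Z4→Delta 2·25=50, Z5→Bravo 2·13=26. Service 179; fixed 50; total 229.
No other subset beats 211.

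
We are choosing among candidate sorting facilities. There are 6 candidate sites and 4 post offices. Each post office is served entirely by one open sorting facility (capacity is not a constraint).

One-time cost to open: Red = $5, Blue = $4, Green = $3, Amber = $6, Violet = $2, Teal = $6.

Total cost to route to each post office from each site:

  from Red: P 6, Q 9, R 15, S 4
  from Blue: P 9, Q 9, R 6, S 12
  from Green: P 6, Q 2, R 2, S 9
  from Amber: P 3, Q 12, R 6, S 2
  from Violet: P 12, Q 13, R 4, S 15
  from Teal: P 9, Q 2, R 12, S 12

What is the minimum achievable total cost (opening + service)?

Minimum total cost: 18

For any fixed open set, each post office goes to its cheapest open site; total = fixed + service.
{Green, Amber}: P→Amber 3, Q→Green 2, R→Green 2, S→Amber 2. Service 9; fixed 9; total 18.
{Green, Amber, Violet}: service 9 + fixed 11 = 20
{Red, Green}: P→Red 6, Q→Green 2, R→Green 2, S→Red 4. Service 14; fixed 8; total 22.
{Red, Blue, Green, Amber, Violet, Teal}: P→Amber 3, Q→Green 2, R→Green 2, S→Amber 2. Service 9; fixed 26; total 35.
No other subset beats 18.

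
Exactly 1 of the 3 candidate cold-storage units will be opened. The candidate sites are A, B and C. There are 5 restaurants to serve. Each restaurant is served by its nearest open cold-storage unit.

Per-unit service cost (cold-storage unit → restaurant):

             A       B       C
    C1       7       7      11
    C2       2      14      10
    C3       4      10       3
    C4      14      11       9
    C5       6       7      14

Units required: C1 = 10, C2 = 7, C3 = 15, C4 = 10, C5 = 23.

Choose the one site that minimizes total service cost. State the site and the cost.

Choose A only; total service cost 422.

With exactly 1 open, each restaurant uses its cheapest among the chosen.
{A}: C1→A 7·10=70, C2→A 2·7=14, C3→A 4·15=60, C4→A 14·10=140, C5→A 6·23=138. Service cost 422.
{B}: service cost 589
{C}: service cost 637
Among all 3 size-1 choices, {A} is lowest.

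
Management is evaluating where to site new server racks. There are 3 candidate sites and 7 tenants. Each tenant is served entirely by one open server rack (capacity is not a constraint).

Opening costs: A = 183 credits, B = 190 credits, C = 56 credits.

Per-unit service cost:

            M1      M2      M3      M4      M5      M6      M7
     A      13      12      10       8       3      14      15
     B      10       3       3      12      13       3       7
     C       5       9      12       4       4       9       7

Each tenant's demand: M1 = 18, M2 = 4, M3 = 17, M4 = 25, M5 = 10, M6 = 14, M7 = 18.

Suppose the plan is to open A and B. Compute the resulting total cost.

Each tenant is assigned to its cheapest site among the open ones.
{A, B}: M1→B 10·18=180, M2→B 3·4=12, M3→B 3·17=51, M4→A 8·25=200, M5→A 3·10=30, M6→B 3·14=42, M7→B 7·18=126. Service 641; fixed 373; total 1014.

Total cost: 1014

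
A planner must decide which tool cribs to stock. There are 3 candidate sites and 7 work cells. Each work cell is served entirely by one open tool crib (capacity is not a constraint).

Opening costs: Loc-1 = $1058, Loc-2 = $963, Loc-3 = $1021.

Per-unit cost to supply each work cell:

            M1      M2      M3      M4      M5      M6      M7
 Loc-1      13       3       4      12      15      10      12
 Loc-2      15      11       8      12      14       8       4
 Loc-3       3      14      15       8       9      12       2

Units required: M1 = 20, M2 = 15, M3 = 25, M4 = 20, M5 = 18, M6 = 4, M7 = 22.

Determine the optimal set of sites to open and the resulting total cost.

For any fixed open set, each work cell goes to its cheapest open site; total = fixed + service.
{Loc-3}: M1→Loc-3 3·20=60, M2→Loc-3 14·15=210, M3→Loc-3 15·25=375, M4→Loc-3 8·20=160, M5→Loc-3 9·18=162, M6→Loc-3 12·4=48, M7→Loc-3 2·22=44. Service 1059; fixed 1021; total 2080.
{Loc-2}: service 1277 + fixed 963 = 2240
{Loc-1}: service 1219 + fixed 1058 = 2277
{Loc-1, Loc-2, Loc-3}: M1→Loc-3 3·20=60, M2→Loc-1 3·15=45, M3→Loc-1 4·25=100, M4→Loc-3 8·20=160, M5→Loc-3 9·18=162, M6→Loc-2 8·4=32, M7→Loc-3 2·22=44. Service 603; fixed 3042; total 3645.
(All 7 nonempty subsets were checked; Loc-3 only is lowest.)

Open Loc-3 only; minimum total cost 2080.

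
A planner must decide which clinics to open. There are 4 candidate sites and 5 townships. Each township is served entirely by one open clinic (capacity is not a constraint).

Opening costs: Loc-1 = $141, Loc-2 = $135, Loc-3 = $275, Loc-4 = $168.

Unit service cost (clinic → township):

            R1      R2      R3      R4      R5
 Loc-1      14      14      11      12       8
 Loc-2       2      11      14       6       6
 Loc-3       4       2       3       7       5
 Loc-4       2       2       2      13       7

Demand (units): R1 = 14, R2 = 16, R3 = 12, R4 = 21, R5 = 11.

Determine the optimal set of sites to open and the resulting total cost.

For any fixed open set, each township goes to its cheapest open site; total = fixed + service.
{Loc-2, Loc-4}: R1→Loc-2 2·14=28, R2→Loc-4 2·16=32, R3→Loc-4 2·12=24, R4→Loc-2 6·21=126, R5→Loc-2 6·11=66. Service 276; fixed 303; total 579.
{Loc-3}: R1→Loc-3 4·14=56, R2→Loc-3 2·16=32, R3→Loc-3 3·12=36, R4→Loc-3 7·21=147, R5→Loc-3 5·11=55. Service 326; fixed 275; total 601.
{Loc-4}: service 434 + fixed 168 = 602
{Loc-1, Loc-2, Loc-3, Loc-4}: service 265 + fixed 719 = 984
(All 15 nonempty subsets were checked; Loc-2 and Loc-4 is lowest.)

Open Loc-2 and Loc-4; minimum total cost 579.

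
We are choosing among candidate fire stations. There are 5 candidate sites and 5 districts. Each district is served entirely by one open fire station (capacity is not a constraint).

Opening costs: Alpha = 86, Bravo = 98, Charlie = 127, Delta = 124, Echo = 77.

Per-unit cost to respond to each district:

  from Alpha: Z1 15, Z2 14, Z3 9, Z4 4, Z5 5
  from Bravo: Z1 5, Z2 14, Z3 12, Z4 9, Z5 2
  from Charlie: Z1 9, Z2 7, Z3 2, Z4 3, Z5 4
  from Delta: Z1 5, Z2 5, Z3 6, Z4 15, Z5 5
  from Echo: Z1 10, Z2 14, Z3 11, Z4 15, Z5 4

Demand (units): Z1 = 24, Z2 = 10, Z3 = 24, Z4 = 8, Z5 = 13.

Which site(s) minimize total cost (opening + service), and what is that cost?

Open Bravo and Charlie; minimum total cost 513.

For any fixed open set, each district goes to its cheapest open site; total = fixed + service.
{Bravo, Charlie}: Z1→Bravo 5·24=120, Z2→Charlie 7·10=70, Z3→Charlie 2·24=48, Z4→Charlie 3·8=24, Z5→Bravo 2·13=26. Service 288; fixed 225; total 513.
{Charlie}: service 410 + fixed 127 = 537
{Charlie, Delta}: service 294 + fixed 251 = 545
{Alpha, Bravo, Charlie, Delta, Echo}: Z1→Bravo 5·24=120, Z2→Delta 5·10=50, Z3→Charlie 2·24=48, Z4→Charlie 3·8=24, Z5→Bravo 2·13=26. Service 268; fixed 512; total 780.
No other subset beats 513.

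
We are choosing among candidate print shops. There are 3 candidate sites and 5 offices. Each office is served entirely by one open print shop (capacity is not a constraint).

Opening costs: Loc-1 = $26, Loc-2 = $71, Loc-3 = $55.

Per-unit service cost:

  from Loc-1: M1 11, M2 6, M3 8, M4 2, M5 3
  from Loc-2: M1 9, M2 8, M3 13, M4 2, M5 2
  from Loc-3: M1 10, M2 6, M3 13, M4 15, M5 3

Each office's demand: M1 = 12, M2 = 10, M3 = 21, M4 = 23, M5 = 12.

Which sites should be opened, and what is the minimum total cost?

For any fixed open set, each office goes to its cheapest open site; total = fixed + service.
{Loc-1}: M1→Loc-1 11·12=132, M2→Loc-1 6·10=60, M3→Loc-1 8·21=168, M4→Loc-1 2·23=46, M5→Loc-1 3·12=36. Service 442; fixed 26; total 468.
{Loc-1, Loc-2}: service 406 + fixed 97 = 503
{Loc-1, Loc-3}: service 430 + fixed 81 = 511
{Loc-1, Loc-2, Loc-3}: service 406 + fixed 152 = 558
No other subset beats 468.

Open Loc-1 only; minimum total cost 468.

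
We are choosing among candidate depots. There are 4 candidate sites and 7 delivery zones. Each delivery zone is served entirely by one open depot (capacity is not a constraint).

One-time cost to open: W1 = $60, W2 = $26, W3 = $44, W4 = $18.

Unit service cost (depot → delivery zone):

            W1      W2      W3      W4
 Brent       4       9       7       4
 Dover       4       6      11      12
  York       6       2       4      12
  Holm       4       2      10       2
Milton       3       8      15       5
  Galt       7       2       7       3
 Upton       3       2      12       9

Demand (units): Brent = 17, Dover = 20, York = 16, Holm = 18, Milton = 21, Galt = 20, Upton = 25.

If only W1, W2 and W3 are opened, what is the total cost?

Each delivery zone is assigned to its cheapest site among the open ones.
{W1, W2, W3}: Brent→W1 4·17=68, Dover→W1 4·20=80, York→W2 2·16=32, Holm→W2 2·18=36, Milton→W1 3·21=63, Galt→W2 2·20=40, Upton→W2 2·25=50. Service 369; fixed 130; total 499.

Total cost: 499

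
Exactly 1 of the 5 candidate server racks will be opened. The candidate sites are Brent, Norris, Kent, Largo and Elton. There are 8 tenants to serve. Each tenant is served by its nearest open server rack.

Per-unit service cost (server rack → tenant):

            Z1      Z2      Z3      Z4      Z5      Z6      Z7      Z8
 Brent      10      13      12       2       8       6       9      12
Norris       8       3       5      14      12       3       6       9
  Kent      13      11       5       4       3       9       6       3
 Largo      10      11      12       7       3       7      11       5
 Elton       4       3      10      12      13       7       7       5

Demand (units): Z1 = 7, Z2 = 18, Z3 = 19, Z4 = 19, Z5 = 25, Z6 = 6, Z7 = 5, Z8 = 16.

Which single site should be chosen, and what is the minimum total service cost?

With exactly 1 open, each tenant uses its cheapest among the chosen.
{Kent}: Z1→Kent 13·7=91, Z2→Kent 11·18=198, Z3→Kent 5·19=95, Z4→Kent 4·19=76, Z5→Kent 3·25=75, Z6→Kent 9·6=54, Z7→Kent 6·5=30, Z8→Kent 3·16=48. Service cost 667.
{Largo}: service cost 881
{Norris}: service cost 963
Among all 5 size-1 choices, {Kent} is lowest.

Choose Kent only; total service cost 667.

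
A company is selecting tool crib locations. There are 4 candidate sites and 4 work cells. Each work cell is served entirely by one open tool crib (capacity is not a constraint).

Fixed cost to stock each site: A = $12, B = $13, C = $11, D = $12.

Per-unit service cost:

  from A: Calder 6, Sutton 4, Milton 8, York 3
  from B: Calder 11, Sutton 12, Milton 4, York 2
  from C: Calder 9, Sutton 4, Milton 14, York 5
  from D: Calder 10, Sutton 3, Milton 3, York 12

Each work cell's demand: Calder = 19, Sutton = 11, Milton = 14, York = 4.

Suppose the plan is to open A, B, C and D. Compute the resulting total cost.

Each work cell is assigned to its cheapest site among the open ones.
{A, B, C, D}: Calder→A 6·19=114, Sutton→D 3·11=33, Milton→D 3·14=42, York→B 2·4=8. Service 197; fixed 48; total 245.

Total cost: 245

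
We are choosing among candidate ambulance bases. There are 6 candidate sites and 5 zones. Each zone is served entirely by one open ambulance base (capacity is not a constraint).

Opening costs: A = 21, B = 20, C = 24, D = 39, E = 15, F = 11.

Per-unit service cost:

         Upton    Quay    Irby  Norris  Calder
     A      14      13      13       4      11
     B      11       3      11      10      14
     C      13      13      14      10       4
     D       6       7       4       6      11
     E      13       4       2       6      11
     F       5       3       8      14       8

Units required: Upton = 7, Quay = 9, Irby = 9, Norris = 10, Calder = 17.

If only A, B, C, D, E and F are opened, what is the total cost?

Each zone is assigned to its cheapest site among the open ones.
{A, B, C, D, E, F}: Upton→F 5·7=35, Quay→B 3·9=27, Irby→E 2·9=18, Norris→A 4·10=40, Calder→C 4·17=68. Service 188; fixed 130; total 318.

Total cost: 318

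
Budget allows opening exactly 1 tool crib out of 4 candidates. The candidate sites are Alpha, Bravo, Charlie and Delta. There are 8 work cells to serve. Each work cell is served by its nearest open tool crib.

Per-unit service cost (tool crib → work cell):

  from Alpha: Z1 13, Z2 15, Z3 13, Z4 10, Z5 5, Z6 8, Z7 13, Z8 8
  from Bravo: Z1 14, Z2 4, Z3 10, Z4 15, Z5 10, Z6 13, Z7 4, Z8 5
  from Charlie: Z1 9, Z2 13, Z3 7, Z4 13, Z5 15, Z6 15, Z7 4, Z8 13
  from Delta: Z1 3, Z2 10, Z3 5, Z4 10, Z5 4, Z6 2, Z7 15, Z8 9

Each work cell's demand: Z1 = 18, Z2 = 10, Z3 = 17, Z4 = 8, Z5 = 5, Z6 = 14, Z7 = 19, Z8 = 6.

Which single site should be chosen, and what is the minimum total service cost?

Choose Delta only; total service cost 706.

With exactly 1 open, each work cell uses its cheapest among the chosen.
{Delta}: Z1→Delta 3·18=54, Z2→Delta 10·10=100, Z3→Delta 5·17=85, Z4→Delta 10·8=80, Z5→Delta 4·5=20, Z6→Delta 2·14=28, Z7→Delta 15·19=285, Z8→Delta 9·6=54. Service cost 706.
{Bravo}: service cost 920
{Charlie}: service cost 954
Among all 4 size-1 choices, {Delta} is lowest.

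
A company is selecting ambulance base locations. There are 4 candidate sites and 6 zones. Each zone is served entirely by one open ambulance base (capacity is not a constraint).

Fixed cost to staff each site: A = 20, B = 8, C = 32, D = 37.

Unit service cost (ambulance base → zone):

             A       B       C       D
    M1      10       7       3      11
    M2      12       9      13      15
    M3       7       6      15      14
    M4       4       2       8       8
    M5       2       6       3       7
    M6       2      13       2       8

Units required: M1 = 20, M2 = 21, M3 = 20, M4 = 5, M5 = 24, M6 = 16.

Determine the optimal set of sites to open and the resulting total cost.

For any fixed open set, each zone goes to its cheapest open site; total = fixed + service.
{A, B, C}: M1→C 3·20=60, M2→B 9·21=189, M3→B 6·20=120, M4→B 2·5=10, M5→A 2·24=48, M6→A 2·16=32. Service 459; fixed 60; total 519.
{B, C}: M1→C 3·20=60, M2→B 9·21=189, M3→B 6·20=120, M4→B 2·5=10, M5→C 3·24=72, M6→C 2·16=32. Service 483; fixed 40; total 523.
{A, B, C, D}: service 459 + fixed 97 = 556
{B}: service 811 + fixed 8 = 819
(All 15 nonempty subsets were checked; A, B and C is lowest.)

Open A, B and C; minimum total cost 519.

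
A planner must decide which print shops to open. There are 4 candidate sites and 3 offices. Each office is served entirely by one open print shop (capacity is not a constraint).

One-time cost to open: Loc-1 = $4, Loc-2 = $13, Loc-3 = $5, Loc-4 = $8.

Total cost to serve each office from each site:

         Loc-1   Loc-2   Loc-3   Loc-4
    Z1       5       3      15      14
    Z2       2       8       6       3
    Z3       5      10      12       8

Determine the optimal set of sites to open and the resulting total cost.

For any fixed open set, each office goes to its cheapest open site; total = fixed + service.
{Loc-1}: Z1→Loc-1 5, Z2→Loc-1 2, Z3→Loc-1 5. Service 12; fixed 4; total 16.
{Loc-1, Loc-3}: service 12 + fixed 9 = 21
{Loc-1, Loc-4}: service 12 + fixed 12 = 24
{Loc-1, Loc-2, Loc-3, Loc-4}: service 10 + fixed 30 = 40
No other subset beats 16.

Open Loc-1 only; minimum total cost 16.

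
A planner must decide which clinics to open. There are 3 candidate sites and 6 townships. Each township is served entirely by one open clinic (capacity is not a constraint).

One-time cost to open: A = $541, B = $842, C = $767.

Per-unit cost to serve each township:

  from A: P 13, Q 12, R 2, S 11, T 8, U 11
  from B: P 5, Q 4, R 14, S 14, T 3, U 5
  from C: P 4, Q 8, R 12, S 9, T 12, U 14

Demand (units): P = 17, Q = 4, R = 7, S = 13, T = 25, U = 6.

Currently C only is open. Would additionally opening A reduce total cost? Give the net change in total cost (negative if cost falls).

No — net change +353 (cost rises by 353).

Current service cost with {C}: 685.
Adding A: each township re-picks its cheapest; new service cost 497, saving 188.
Extra fixed cost: 541. Net change = 541 − 188 = 353.
(Totals: 1452 → 1805.)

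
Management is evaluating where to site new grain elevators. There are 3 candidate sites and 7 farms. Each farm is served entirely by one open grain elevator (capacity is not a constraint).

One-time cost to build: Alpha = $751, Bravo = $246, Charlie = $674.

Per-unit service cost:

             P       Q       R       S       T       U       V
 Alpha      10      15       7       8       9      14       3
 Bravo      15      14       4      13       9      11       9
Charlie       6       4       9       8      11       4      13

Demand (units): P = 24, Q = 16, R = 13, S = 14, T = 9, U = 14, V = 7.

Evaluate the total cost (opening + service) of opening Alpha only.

Total cost: 1732

Each farm is assigned to its cheapest site among the open ones.
{Alpha}: P→Alpha 10·24=240, Q→Alpha 15·16=240, R→Alpha 7·13=91, S→Alpha 8·14=112, T→Alpha 9·9=81, U→Alpha 14·14=196, V→Alpha 3·7=21. Service 981; fixed 751; total 1732.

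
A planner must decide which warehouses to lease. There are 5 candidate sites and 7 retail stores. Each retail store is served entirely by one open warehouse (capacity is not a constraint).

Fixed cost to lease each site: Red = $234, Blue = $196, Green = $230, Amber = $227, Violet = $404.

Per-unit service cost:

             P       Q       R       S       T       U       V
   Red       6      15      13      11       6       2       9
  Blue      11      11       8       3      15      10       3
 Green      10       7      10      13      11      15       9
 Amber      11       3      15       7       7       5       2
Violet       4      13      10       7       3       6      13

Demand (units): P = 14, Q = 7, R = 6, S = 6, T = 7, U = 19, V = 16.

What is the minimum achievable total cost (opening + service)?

Minimum total cost: 710

For any fixed open set, each retail store goes to its cheapest open site; total = fixed + service.
{Amber}: P→Amber 11·14=154, Q→Amber 3·7=21, R→Amber 15·6=90, S→Amber 7·6=42, T→Amber 7·7=49, U→Amber 5·19=95, V→Amber 2·16=32. Service 483; fixed 227; total 710.
{Red, Blue}: service 355 + fixed 430 = 785
{Red}: service 557 + fixed 234 = 791
{Red, Blue, Green, Amber, Violet}: P→Violet 4·14=56, Q→Amber 3·7=21, R→Blue 8·6=48, S→Blue 3·6=18, T→Violet 3·7=21, U→Red 2·19=38, V→Amber 2·16=32. Service 234; fixed 1291; total 1525.
No other subset beats 710.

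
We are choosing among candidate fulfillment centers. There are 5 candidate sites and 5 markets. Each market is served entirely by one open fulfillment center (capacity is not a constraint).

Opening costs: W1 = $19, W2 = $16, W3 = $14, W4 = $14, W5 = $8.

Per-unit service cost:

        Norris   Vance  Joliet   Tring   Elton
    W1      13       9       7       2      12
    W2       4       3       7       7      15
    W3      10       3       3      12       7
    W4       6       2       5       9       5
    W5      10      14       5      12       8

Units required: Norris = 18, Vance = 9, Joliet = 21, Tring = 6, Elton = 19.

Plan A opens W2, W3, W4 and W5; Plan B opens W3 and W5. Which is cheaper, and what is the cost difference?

Plan A: {W2, W3, W4, W5}: Norris→W2 4·18=72, Vance→W4 2·9=18, Joliet→W3 3·21=63, Tring→W2 7·6=42, Elton→W4 5·19=95. Service 290; fixed 52; total 342.
Plan B: {W3, W5}: Norris→W3 10·18=180, Vance→W3 3·9=27, Joliet→W3 3·21=63, Tring→W3 12·6=72, Elton→W3 7·19=133. Service 475; fixed 22; total 497.
Difference: |342 − 497| = 155.

Plan A is cheaper by 155.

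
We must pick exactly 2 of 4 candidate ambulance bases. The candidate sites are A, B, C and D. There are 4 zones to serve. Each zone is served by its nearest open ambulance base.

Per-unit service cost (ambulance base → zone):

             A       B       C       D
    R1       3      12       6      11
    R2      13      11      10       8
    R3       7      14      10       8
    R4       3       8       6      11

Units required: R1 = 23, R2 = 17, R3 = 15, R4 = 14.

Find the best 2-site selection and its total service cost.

Choose A and D; total service cost 352.

With exactly 2 open, each zone uses its cheapest among the chosen.
{A, D}: R1→A 3·23=69, R2→D 8·17=136, R3→A 7·15=105, R4→A 3·14=42. Service cost 352.
{A, C}: service cost 386
{A, B}: service cost 403
Among all 6 size-2 choices, {A, D} is lowest.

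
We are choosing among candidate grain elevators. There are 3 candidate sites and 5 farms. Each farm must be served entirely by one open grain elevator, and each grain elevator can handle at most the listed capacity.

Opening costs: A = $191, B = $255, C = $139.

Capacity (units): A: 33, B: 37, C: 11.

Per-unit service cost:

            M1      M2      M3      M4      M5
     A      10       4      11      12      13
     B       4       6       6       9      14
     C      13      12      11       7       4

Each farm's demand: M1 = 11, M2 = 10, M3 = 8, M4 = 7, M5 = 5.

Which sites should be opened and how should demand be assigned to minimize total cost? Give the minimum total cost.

Minimum total cost: 629

Open {B, C}: M1→B 4·11=44, M2→B 6·10=60, M3→B 6·8=48, M4→B 9·7=63, M5→C 4·5=20.
Loads: B carries 36/37, C carries 5/11. Service 235; fixed 394; total 629.
Next best feasible plan costs 665.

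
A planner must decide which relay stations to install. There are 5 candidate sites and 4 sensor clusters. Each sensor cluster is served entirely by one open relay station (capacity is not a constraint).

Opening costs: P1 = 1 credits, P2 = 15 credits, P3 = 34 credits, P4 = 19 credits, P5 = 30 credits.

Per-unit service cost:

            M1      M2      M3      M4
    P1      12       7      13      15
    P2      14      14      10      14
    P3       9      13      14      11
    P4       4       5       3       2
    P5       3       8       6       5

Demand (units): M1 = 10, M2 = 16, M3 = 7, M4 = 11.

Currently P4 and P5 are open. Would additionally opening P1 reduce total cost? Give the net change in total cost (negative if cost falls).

No — net change +1 (cost rises by 1).

Current service cost with {P4, P5}: 153.
Adding P1: each sensor cluster re-picks its cheapest; new service cost 153, saving 0.
Extra fixed cost: 1. Net change = 1 − 0 = 1.
(Totals: 202 → 203.)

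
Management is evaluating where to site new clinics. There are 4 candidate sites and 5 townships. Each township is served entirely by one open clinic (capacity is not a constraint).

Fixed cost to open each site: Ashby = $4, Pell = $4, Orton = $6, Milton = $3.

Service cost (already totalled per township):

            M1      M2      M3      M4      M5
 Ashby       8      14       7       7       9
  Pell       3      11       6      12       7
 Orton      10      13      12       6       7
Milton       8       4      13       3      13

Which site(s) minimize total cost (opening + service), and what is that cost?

Open Pell and Milton; minimum total cost 30.

For any fixed open set, each township goes to its cheapest open site; total = fixed + service.
{Pell, Milton}: M1→Pell 3, M2→Milton 4, M3→Pell 6, M4→Milton 3, M5→Pell 7. Service 23; fixed 7; total 30.
{Ashby, Pell, Milton}: service 23 + fixed 11 = 34
{Pell, Orton, Milton}: M1→Pell 3, M2→Milton 4, M3→Pell 6, M4→Milton 3, M5→Pell 7. Service 23; fixed 13; total 36.
{Ashby, Pell, Orton, Milton}: M1→Pell 3, M2→Milton 4, M3→Pell 6, M4→Milton 3, M5→Pell 7. Service 23; fixed 17; total 40.
No other subset beats 30.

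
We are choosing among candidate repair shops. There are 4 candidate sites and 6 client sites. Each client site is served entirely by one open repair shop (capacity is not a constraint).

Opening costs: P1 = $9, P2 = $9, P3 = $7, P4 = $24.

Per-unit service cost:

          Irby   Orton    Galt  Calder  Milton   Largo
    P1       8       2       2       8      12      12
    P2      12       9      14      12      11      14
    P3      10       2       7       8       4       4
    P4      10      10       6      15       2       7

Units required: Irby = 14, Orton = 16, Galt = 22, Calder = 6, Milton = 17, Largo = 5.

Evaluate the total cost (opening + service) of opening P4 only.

Total cost: 615

Each client site is assigned to its cheapest site among the open ones.
{P4}: Irby→P4 10·14=140, Orton→P4 10·16=160, Galt→P4 6·22=132, Calder→P4 15·6=90, Milton→P4 2·17=34, Largo→P4 7·5=35. Service 591; fixed 24; total 615.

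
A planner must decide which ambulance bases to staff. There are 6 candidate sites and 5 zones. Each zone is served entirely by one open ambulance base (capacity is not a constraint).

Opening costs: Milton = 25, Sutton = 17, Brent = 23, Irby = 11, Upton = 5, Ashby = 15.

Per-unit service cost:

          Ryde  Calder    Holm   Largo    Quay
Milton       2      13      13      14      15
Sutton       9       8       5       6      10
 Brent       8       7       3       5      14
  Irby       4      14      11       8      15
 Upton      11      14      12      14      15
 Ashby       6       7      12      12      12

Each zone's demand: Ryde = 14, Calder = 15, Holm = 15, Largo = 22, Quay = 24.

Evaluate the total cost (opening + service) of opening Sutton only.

Each zone is assigned to its cheapest site among the open ones.
{Sutton}: Ryde→Sutton 9·14=126, Calder→Sutton 8·15=120, Holm→Sutton 5·15=75, Largo→Sutton 6·22=132, Quay→Sutton 10·24=240. Service 693; fixed 17; total 710.

Total cost: 710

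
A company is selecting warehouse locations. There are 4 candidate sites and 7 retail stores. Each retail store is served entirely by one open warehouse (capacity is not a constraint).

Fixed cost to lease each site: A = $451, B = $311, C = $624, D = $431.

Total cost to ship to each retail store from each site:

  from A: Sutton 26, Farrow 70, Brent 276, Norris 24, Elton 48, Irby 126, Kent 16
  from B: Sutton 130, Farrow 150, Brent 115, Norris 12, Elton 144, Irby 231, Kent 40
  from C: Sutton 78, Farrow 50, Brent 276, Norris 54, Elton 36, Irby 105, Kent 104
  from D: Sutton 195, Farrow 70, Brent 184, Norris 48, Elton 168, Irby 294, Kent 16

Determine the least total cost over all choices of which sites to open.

Minimum total cost: 1037

For any fixed open set, each retail store goes to its cheapest open site; total = fixed + service.
{A}: Sutton→A 26, Farrow→A 70, Brent→A 276, Norris→A 24, Elton→A 48, Irby→A 126, Kent→A 16. Service 586; fixed 451; total 1037.
{B}: service 822 + fixed 311 = 1133
{A, B}: service 413 + fixed 762 = 1175
{A, B, C, D}: service 360 + fixed 1817 = 2177
No other subset beats 1037.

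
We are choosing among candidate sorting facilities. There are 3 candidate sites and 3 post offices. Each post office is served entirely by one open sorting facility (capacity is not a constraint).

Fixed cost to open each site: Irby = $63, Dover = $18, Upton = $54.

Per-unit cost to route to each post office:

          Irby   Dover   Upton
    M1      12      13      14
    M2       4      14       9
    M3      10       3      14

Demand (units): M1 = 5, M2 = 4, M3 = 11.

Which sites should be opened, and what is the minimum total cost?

For any fixed open set, each post office goes to its cheapest open site; total = fixed + service.
{Dover}: M1→Dover 13·5=65, M2→Dover 14·4=56, M3→Dover 3·11=33. Service 154; fixed 18; total 172.
{Irby, Dover}: M1→Irby 12·5=60, M2→Irby 4·4=16, M3→Dover 3·11=33. Service 109; fixed 81; total 190.
{Dover, Upton}: service 134 + fixed 72 = 206
{Irby, Dover, Upton}: M1→Irby 12·5=60, M2→Irby 4·4=16, M3→Dover 3·11=33. Service 109; fixed 135; total 244.
No other subset beats 172.

Open Dover only; minimum total cost 172.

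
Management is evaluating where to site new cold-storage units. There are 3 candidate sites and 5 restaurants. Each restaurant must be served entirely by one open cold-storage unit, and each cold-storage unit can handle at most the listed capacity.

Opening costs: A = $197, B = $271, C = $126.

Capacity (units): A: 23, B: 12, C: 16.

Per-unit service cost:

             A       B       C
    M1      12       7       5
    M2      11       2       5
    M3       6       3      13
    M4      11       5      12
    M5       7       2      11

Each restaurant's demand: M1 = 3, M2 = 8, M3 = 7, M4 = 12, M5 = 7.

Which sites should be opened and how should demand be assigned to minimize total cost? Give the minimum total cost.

Minimum total cost: 650

Open {A, C}: M1→A 12·3=36, M2→C 5·8=40, M3→A 6·7=42, M4→A 11·12=132, M5→C 11·7=77.
Loads: A carries 22/23, C carries 15/16. Service 327; fixed 323; total 650.
Next best feasible plan costs 661.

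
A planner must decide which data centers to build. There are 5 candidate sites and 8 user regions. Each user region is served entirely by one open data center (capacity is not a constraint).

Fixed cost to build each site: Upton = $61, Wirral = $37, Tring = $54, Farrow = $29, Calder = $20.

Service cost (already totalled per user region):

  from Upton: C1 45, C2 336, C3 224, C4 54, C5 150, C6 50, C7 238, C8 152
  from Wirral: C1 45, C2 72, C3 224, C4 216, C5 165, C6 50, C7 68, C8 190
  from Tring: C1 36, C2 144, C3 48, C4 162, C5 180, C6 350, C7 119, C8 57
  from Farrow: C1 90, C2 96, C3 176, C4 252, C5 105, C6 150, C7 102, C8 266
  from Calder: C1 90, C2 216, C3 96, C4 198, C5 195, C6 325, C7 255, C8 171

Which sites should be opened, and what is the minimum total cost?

For any fixed open set, each user region goes to its cheapest open site; total = fixed + service.
{Upton, Wirral, Tring, Farrow}: C1→Tring 36, C2→Wirral 72, C3→Tring 48, C4→Upton 54, C5→Farrow 105, C6→Upton 50, C7→Wirral 68, C8→Tring 57. Service 490; fixed 181; total 671.
{Upton, Wirral, Tring}: service 535 + fixed 152 = 687
{Upton, Wirral, Tring, Farrow, Calder}: C1→Tring 36, C2→Wirral 72, C3→Tring 48, C4→Upton 54, C5→Farrow 105, C6→Upton 50, C7→Wirral 68, C8→Tring 57. Service 490; fixed 201; total 691.
{Calder}: C1→Calder 90, C2→Calder 216, C3→Calder 96, C4→Calder 198, C5→Calder 195, C6→Calder 325, C7→Calder 255, C8→Calder 171. Service 1546; fixed 20; total 1566.
No other subset beats 671.

Open Upton, Wirral, Tring and Farrow; minimum total cost 671.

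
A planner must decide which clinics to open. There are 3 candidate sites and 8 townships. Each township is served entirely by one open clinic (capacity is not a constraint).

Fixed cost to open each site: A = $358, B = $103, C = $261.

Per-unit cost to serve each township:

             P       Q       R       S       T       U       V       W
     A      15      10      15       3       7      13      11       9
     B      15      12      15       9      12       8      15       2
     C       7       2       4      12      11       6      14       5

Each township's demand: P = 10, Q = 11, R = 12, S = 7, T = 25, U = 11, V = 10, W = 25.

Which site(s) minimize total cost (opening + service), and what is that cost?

Open C only; minimum total cost 1091.

For any fixed open set, each township goes to its cheapest open site; total = fixed + service.
{C}: P→C 7·10=70, Q→C 2·11=22, R→C 4·12=48, S→C 12·7=84, T→C 11·25=275, U→C 6·11=66, V→C 14·10=140, W→C 5·25=125. Service 830; fixed 261; total 1091.
{B, C}: P→C 7·10=70, Q→C 2·11=22, R→C 4·12=48, S→B 9·7=63, T→C 11·25=275, U→C 6·11=66, V→C 14·10=140, W→B 2·25=50. Service 734; fixed 364; total 1098.
{B}: P→B 15·10=150, Q→B 12·11=132, R→B 15·12=180, S→B 9·7=63, T→B 12·25=300, U→B 8·11=88, V→B 15·10=150, W→B 2·25=50. Service 1113; fixed 103; total 1216.
{A, B, C}: P→C 7·10=70, Q→C 2·11=22, R→C 4·12=48, S→A 3·7=21, T→A 7·25=175, U→C 6·11=66, V→A 11·10=110, W→B 2·25=50. Service 562; fixed 722; total 1284.
No other subset beats 1091.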